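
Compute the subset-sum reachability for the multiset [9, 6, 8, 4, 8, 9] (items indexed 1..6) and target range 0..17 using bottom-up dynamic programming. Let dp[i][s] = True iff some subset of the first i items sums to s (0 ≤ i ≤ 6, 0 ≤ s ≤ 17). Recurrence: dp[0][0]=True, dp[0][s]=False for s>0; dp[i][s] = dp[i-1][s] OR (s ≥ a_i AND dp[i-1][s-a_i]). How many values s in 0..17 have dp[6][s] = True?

12

i\s   0   1   2   3   4   5   6   7   8   9  10  11  12  13  14  15  16  17
  0   T   F   F   F   F   F   F   F   F   F   F   F   F   F   F   F   F   F
  1   T   F   F   F   F   F   F   F   F   T   F   F   F   F   F   F   F   F
  2   T   F   F   F   F   F   T   F   F   T   F   F   F   F   F   T   F   F
  3   T   F   F   F   F   F   T   F   T   T   F   F   F   F   T   T   F   T
  4   T   F   F   F   T   F   T   F   T   T   T   F   T   T   T   T   F   T
  5   T   F   F   F   T   F   T   F   T   T   T   F   T   T   T   T   T   T
  6   T   F   F   F   T   F   T   F   T   T   T   F   T   T   T   T   T   T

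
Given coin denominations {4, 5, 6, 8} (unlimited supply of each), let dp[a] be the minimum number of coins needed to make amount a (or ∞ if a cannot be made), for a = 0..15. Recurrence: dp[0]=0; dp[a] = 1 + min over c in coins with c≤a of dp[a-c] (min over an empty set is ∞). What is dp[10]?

2

 a  0  1  2  3  4  5  6  7  8  9 10 11 12 13 14 15
dp  0  -  -  -  1  1  1  -  1  2  2  2  2  2  2  3
(- denotes ∞ / unreachable)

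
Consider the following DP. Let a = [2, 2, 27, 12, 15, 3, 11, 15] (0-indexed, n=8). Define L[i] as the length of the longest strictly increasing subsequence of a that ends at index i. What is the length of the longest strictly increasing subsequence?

   i    0    1    2    3    4    5    6    7
a[i]    2    2   27   12   15    3   11   15
L[i]    1    1    2    2    3    2    3    4

4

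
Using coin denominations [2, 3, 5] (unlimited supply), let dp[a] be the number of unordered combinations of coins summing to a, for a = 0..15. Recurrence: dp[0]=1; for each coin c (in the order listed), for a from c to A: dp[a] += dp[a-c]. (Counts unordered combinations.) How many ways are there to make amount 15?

7

after  coin     0     1     2     3     4     5     6     7     8     9    10    11    12    13    14    15
          2     1     0     1     0     1     0     1     0     1     0     1     0     1     0     1     0
          3     1     0     1     1     1     1     2     1     2     2     2     2     3     2     3     3
          5     1     0     1     1     1     2     2     2     3     3     4     4     5     5     6     7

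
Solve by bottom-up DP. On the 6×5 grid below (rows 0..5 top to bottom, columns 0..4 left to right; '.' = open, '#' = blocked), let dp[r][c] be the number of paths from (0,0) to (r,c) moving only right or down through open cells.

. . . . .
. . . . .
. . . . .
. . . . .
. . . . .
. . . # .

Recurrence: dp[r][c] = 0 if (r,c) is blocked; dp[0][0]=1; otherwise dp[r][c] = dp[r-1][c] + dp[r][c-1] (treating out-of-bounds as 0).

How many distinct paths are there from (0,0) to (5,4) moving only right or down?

r\c   0   1   2   3   4
  0   1   1   1   1   1
  1   1   2   3   4   5
  2   1   3   6  10  15
  3   1   4  10  20  35
  4   1   5  15  35  70
  5   1   6  21   0  70

70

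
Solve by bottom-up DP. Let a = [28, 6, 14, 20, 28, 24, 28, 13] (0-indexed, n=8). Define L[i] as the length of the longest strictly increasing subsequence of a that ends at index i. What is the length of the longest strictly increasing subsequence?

5

   i    0    1    2    3    4    5    6    7
a[i]   28    6   14   20   28   24   28   13
L[i]    1    1    2    3    4    4    5    2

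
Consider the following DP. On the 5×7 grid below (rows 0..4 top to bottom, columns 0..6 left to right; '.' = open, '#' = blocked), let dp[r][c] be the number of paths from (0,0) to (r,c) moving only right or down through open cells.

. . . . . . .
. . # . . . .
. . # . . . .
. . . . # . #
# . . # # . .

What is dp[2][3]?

1

r\c   0   1   2   3   4   5   6
  0   1   1   1   1   1   1   1
  1   1   2   0   1   2   3   4
  2   1   3   0   1   3   6  10
  3   1   4   4   5   0   6   0
  4   0   4   8   0   0   6   6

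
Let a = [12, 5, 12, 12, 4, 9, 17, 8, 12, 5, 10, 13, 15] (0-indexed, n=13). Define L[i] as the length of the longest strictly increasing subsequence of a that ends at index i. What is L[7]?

2

   i    0    1    2    3    4    5    6    7    8    9   10   11   12
a[i]   12    5   12   12    4    9   17    8   12    5   10   13   15
L[i]    1    1    2    2    1    2    3    2    3    2    3    4    5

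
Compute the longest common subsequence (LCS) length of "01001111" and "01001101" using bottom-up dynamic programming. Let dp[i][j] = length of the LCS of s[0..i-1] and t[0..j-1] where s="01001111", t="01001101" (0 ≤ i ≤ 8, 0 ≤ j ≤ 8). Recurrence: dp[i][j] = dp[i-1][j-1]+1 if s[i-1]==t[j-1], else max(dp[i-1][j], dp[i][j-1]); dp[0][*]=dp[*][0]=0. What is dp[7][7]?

6

   ''  0  1  0  0  1  1  0  1
''  0  0  0  0  0  0  0  0  0
 0  0  1  1  1  1  1  1  1  1
 1  0  1  2  2  2  2  2  2  2
 0  0  1  2  3  3  3  3  3  3
 0  0  1  2  3  4  4  4  4  4
 1  0  1  2  3  4  5  5  5  5
 1  0  1  2  3  4  5  6  6  6
 1  0  1  2  3  4  5  6  6  7
 1  0  1  2  3  4  5  6  6  7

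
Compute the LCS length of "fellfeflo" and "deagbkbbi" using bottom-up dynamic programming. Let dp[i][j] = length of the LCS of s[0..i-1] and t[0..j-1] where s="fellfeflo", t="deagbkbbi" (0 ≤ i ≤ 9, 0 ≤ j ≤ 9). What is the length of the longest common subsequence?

   ''  d  e  a  g  b  k  b  b  i
''  0  0  0  0  0  0  0  0  0  0
 f  0  0  0  0  0  0  0  0  0  0
 e  0  0  1  1  1  1  1  1  1  1
 l  0  0  1  1  1  1  1  1  1  1
 l  0  0  1  1  1  1  1  1  1  1
 f  0  0  1  1  1  1  1  1  1  1
 e  0  0  1  1  1  1  1  1  1  1
 f  0  0  1  1  1  1  1  1  1  1
 l  0  0  1  1  1  1  1  1  1  1
 o  0  0  1  1  1  1  1  1  1  1

1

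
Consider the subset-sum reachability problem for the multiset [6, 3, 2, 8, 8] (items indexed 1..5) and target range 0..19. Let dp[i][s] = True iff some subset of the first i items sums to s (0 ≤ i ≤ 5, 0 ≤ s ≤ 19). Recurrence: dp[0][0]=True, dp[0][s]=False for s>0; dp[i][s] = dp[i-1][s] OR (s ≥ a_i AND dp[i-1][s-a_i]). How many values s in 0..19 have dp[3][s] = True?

i\s   0   1   2   3   4   5   6   7   8   9  10  11  12  13  14  15  16  17  18  19
  0   T   F   F   F   F   F   F   F   F   F   F   F   F   F   F   F   F   F   F   F
  1   T   F   F   F   F   F   T   F   F   F   F   F   F   F   F   F   F   F   F   F
  2   T   F   F   T   F   F   T   F   F   T   F   F   F   F   F   F   F   F   F   F
  3   T   F   T   T   F   T   T   F   T   T   F   T   F   F   F   F   F   F   F   F
  4   T   F   T   T   F   T   T   F   T   T   T   T   F   T   T   F   T   T   F   T
  5   T   F   T   T   F   T   T   F   T   T   T   T   F   T   T   F   T   T   T   T

8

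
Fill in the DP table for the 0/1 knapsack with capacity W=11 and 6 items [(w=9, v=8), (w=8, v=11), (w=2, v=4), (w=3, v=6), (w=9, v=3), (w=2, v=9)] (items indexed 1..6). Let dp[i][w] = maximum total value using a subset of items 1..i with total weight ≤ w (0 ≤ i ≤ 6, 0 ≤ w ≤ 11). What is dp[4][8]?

i\w   0   1   2   3   4   5   6   7   8   9  10  11
  0   0   0   0   0   0   0   0   0   0   0   0   0
  1   0   0   0   0   0   0   0   0   0   8   8   8
  2   0   0   0   0   0   0   0   0  11  11  11  11
  3   0   0   4   4   4   4   4   4  11  11  15  15
  4   0   0   4   6   6  10  10  10  11  11  15  17
  5   0   0   4   6   6  10  10  10  11  11  15  17
  6   0   0   9   9  13  15  15  19  19  19  20  20

11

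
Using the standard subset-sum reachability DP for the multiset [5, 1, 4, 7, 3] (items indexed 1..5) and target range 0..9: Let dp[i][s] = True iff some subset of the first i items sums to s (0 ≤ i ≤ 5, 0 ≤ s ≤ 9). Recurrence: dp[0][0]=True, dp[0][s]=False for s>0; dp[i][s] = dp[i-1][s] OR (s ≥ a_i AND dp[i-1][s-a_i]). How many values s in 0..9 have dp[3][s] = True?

i\s   0   1   2   3   4   5   6   7   8   9
  0   T   F   F   F   F   F   F   F   F   F
  1   T   F   F   F   F   T   F   F   F   F
  2   T   T   F   F   F   T   T   F   F   F
  3   T   T   F   F   T   T   T   F   F   T
  4   T   T   F   F   T   T   T   T   T   T
  5   T   T   F   T   T   T   T   T   T   T

6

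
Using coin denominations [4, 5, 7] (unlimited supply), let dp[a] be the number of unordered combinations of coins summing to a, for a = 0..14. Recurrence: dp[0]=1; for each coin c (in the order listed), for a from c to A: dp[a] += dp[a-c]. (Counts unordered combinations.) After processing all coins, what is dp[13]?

1

after  coin     0     1     2     3     4     5     6     7     8     9    10    11    12    13    14
          4     1     0     0     0     1     0     0     0     1     0     0     0     1     0     0
          5     1     0     0     0     1     1     0     0     1     1     1     0     1     1     1
          7     1     0     0     0     1     1     0     1     1     1     1     1     2     1     2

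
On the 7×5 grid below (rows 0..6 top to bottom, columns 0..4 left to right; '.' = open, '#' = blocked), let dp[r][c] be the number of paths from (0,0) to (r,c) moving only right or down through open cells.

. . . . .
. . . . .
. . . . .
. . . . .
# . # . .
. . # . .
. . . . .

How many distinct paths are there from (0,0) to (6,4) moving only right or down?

r\c   0   1   2   3   4
  0   1   1   1   1   1
  1   1   2   3   4   5
  2   1   3   6  10  15
  3   1   4  10  20  35
  4   0   4   0  20  55
  5   0   4   0  20  75
  6   0   4   4  24  99

99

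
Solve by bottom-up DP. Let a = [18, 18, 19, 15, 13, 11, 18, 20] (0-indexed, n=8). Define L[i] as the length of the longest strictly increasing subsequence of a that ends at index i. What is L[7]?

3

   i    0    1    2    3    4    5    6    7
a[i]   18   18   19   15   13   11   18   20
L[i]    1    1    2    1    1    1    2    3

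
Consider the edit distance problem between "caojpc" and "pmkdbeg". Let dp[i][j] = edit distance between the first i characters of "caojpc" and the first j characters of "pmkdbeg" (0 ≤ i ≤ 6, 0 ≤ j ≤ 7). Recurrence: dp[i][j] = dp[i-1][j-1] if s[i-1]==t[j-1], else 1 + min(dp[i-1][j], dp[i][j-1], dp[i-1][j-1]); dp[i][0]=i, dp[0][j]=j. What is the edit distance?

7

   ''  p  m  k  d  b  e  g
''  0  1  2  3  4  5  6  7
 c  1  1  2  3  4  5  6  7
 a  2  2  2  3  4  5  6  7
 o  3  3  3  3  4  5  6  7
 j  4  4  4  4  4  5  6  7
 p  5  4  5  5  5  5  6  7
 c  6  5  5  6  6  6  6  7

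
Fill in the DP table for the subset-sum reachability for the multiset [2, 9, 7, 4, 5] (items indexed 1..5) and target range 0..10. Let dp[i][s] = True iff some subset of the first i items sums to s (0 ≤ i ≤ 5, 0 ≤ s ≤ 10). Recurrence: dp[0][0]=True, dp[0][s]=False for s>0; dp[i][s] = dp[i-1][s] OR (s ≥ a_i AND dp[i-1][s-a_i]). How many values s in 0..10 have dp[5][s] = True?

7

i\s   0   1   2   3   4   5   6   7   8   9  10
  0   T   F   F   F   F   F   F   F   F   F   F
  1   T   F   T   F   F   F   F   F   F   F   F
  2   T   F   T   F   F   F   F   F   F   T   F
  3   T   F   T   F   F   F   F   T   F   T   F
  4   T   F   T   F   T   F   T   T   F   T   F
  5   T   F   T   F   T   T   T   T   F   T   F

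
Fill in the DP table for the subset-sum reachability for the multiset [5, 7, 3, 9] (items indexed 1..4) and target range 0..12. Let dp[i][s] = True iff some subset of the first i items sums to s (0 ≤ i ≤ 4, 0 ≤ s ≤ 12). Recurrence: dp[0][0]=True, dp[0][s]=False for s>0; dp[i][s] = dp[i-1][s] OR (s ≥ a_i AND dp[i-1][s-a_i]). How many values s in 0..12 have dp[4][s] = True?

8

i\s   0   1   2   3   4   5   6   7   8   9  10  11  12
  0   T   F   F   F   F   F   F   F   F   F   F   F   F
  1   T   F   F   F   F   T   F   F   F   F   F   F   F
  2   T   F   F   F   F   T   F   T   F   F   F   F   T
  3   T   F   F   T   F   T   F   T   T   F   T   F   T
  4   T   F   F   T   F   T   F   T   T   T   T   F   T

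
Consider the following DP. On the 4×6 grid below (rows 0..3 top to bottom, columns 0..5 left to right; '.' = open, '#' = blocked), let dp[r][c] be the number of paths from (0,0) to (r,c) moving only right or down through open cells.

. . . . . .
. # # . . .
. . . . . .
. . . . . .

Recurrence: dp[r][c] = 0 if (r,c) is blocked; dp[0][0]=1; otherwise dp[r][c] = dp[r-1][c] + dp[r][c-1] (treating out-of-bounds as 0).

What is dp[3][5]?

16

r\c   0   1   2   3   4   5
  0   1   1   1   1   1   1
  1   1   0   0   1   2   3
  2   1   1   1   2   4   7
  3   1   2   3   5   9  16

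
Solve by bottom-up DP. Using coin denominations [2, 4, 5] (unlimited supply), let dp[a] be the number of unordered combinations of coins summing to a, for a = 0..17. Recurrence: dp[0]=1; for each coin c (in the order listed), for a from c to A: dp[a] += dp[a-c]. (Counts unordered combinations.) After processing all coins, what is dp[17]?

after  coin     0     1     2     3     4     5     6     7     8     9    10    11    12    13    14    15    16    17
          2     1     0     1     0     1     0     1     0     1     0     1     0     1     0     1     0     1     0
          4     1     0     1     0     2     0     2     0     3     0     3     0     4     0     4     0     5     0
          5     1     0     1     0     2     1     2     1     3     2     4     2     5     3     6     4     7     5

5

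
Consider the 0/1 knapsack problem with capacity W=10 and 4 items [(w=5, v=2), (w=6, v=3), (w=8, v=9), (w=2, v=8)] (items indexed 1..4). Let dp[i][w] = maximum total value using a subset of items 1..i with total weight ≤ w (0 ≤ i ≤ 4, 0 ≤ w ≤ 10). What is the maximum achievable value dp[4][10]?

i\w   0   1   2   3   4   5   6   7   8   9  10
  0   0   0   0   0   0   0   0   0   0   0   0
  1   0   0   0   0   0   2   2   2   2   2   2
  2   0   0   0   0   0   2   3   3   3   3   3
  3   0   0   0   0   0   2   3   3   9   9   9
  4   0   0   8   8   8   8   8  10  11  11  17

17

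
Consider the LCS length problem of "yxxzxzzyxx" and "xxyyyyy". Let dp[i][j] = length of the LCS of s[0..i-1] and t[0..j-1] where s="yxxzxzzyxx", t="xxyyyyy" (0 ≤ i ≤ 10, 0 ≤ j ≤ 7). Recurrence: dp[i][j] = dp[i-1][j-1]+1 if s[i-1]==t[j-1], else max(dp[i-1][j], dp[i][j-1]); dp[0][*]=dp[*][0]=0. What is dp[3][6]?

   ''  x  x  y  y  y  y  y
''  0  0  0  0  0  0  0  0
 y  0  0  0  1  1  1  1  1
 x  0  1  1  1  1  1  1  1
 x  0  1  2  2  2  2  2  2
 z  0  1  2  2  2  2  2  2
 x  0  1  2  2  2  2  2  2
 z  0  1  2  2  2  2  2  2
 z  0  1  2  2  2  2  2  2
 y  0  1  2  3  3  3  3  3
 x  0  1  2  3  3  3  3  3
 x  0  1  2  3  3  3  3  3

2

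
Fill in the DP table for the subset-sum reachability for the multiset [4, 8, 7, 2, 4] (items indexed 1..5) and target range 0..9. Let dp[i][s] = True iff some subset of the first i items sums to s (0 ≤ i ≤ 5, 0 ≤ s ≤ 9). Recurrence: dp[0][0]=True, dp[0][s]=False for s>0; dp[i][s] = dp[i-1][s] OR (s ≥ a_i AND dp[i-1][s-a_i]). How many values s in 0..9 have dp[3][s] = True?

i\s   0   1   2   3   4   5   6   7   8   9
  0   T   F   F   F   F   F   F   F   F   F
  1   T   F   F   F   T   F   F   F   F   F
  2   T   F   F   F   T   F   F   F   T   F
  3   T   F   F   F   T   F   F   T   T   F
  4   T   F   T   F   T   F   T   T   T   T
  5   T   F   T   F   T   F   T   T   T   T

4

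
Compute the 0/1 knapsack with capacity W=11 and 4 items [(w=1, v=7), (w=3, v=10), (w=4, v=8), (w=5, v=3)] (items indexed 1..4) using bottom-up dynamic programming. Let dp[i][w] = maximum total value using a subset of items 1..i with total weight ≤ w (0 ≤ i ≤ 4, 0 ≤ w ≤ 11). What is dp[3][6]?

17

i\w   0   1   2   3   4   5   6   7   8   9  10  11
  0   0   0   0   0   0   0   0   0   0   0   0   0
  1   0   7   7   7   7   7   7   7   7   7   7   7
  2   0   7   7  10  17  17  17  17  17  17  17  17
  3   0   7   7  10  17  17  17  18  25  25  25  25
  4   0   7   7  10  17  17  17  18  25  25  25  25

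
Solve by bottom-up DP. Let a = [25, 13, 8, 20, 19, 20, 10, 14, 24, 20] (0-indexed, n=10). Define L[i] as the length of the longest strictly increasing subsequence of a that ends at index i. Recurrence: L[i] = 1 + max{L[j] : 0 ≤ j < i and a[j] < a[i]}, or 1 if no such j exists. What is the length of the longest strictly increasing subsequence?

   i    0    1    2    3    4    5    6    7    8    9
a[i]   25   13    8   20   19   20   10   14   24   20
L[i]    1    1    1    2    2    3    2    3    4    4

4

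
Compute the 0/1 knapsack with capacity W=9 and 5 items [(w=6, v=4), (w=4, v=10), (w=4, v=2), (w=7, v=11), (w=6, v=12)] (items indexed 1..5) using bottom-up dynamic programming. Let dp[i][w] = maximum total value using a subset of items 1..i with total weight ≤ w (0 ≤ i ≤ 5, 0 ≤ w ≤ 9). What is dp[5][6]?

i\w   0   1   2   3   4   5   6   7   8   9
  0   0   0   0   0   0   0   0   0   0   0
  1   0   0   0   0   0   0   4   4   4   4
  2   0   0   0   0  10  10  10  10  10  10
  3   0   0   0   0  10  10  10  10  12  12
  4   0   0   0   0  10  10  10  11  12  12
  5   0   0   0   0  10  10  12  12  12  12

12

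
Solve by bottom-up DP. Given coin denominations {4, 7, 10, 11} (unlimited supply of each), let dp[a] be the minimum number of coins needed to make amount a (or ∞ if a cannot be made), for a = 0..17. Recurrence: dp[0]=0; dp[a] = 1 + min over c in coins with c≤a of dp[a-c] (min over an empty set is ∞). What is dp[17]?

 a  0  1  2  3  4  5  6  7  8  9 10 11 12 13 14 15 16 17
dp  0  -  -  -  1  -  -  1  2  -  1  1  3  -  2  2  4  2
(- denotes ∞ / unreachable)

2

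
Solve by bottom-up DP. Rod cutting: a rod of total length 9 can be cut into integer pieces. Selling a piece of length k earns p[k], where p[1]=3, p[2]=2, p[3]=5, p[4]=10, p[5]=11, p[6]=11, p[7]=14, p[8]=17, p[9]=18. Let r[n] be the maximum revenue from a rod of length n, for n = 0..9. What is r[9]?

   n    0    1    2    3    4    5    6    7    8    9
r[n]    0    3    6    9   12   15   18   21   24   27

27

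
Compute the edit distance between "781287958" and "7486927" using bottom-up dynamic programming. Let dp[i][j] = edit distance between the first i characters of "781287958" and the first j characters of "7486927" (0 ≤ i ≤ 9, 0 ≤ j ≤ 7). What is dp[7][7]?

   ''  7  4  8  6  9  2  7
''  0  1  2  3  4  5  6  7
 7  1  0  1  2  3  4  5  6
 8  2  1  1  1  2  3  4  5
 1  3  2  2  2  2  3  4  5
 2  4  3  3  3  3  3  3  4
 8  5  4  4  3  4  4  4  4
 7  6  5  5  4  4  5  5  4
 9  7  6  6  5  5  4  5  5
 5  8  7  7  6  6  5  5  6
 8  9  8  8  7  7  6  6  6

5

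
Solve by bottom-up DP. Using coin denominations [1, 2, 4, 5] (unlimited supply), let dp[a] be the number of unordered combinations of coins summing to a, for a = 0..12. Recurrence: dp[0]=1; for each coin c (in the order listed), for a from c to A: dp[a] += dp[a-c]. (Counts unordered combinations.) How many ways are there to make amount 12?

24

after  coin     0     1     2     3     4     5     6     7     8     9    10    11    12
          1     1     1     1     1     1     1     1     1     1     1     1     1     1
          2     1     1     2     2     3     3     4     4     5     5     6     6     7
          4     1     1     2     2     4     4     6     6     9     9    12    12    16
          5     1     1     2     2     4     5     7     8    11    13    17    19    24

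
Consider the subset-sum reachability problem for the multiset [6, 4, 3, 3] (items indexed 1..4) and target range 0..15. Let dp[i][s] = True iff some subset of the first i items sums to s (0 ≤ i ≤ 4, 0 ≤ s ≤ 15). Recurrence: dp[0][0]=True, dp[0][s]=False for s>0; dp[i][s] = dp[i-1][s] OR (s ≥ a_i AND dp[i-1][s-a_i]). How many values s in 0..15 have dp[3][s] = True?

8

i\s   0   1   2   3   4   5   6   7   8   9  10  11  12  13  14  15
  0   T   F   F   F   F   F   F   F   F   F   F   F   F   F   F   F
  1   T   F   F   F   F   F   T   F   F   F   F   F   F   F   F   F
  2   T   F   F   F   T   F   T   F   F   F   T   F   F   F   F   F
  3   T   F   F   T   T   F   T   T   F   T   T   F   F   T   F   F
  4   T   F   F   T   T   F   T   T   F   T   T   F   T   T   F   F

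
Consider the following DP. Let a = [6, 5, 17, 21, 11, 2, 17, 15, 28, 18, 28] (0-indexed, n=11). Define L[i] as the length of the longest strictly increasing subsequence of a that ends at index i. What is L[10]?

   i    0    1    2    3    4    5    6    7    8    9   10
a[i]    6    5   17   21   11    2   17   15   28   18   28
L[i]    1    1    2    3    2    1    3    3    4    4    5

5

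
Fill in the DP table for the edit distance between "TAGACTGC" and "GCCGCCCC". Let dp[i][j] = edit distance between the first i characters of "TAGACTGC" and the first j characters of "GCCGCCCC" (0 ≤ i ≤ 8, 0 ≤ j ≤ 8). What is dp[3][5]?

4

   ''  G  C  C  G  C  C  C  C
''  0  1  2  3  4  5  6  7  8
 T  1  1  2  3  4  5  6  7  8
 A  2  2  2  3  4  5  6  7  8
 G  3  2  3  3  3  4  5  6  7
 A  4  3  3  4  4  4  5  6  7
 C  5  4  3  3  4  4  4  5  6
 T  6  5  4  4  4  5  5  5  6
 G  7  6  5  5  4  5  6  6  6
 C  8  7  6  5  5  4  5  6  6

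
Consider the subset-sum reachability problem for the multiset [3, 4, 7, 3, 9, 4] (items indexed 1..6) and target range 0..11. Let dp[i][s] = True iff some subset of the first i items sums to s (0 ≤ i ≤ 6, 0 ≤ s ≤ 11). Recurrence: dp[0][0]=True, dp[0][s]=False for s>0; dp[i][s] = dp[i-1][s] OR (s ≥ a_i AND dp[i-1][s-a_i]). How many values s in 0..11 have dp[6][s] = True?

9

i\s   0   1   2   3   4   5   6   7   8   9  10  11
  0   T   F   F   F   F   F   F   F   F   F   F   F
  1   T   F   F   T   F   F   F   F   F   F   F   F
  2   T   F   F   T   T   F   F   T   F   F   F   F
  3   T   F   F   T   T   F   F   T   F   F   T   T
  4   T   F   F   T   T   F   T   T   F   F   T   T
  5   T   F   F   T   T   F   T   T   F   T   T   T
  6   T   F   F   T   T   F   T   T   T   T   T   T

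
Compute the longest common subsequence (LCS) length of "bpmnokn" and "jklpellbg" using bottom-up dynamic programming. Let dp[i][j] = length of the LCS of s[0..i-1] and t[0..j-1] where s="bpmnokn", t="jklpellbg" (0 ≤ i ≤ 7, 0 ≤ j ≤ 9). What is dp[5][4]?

   ''  j  k  l  p  e  l  l  b  g
''  0  0  0  0  0  0  0  0  0  0
 b  0  0  0  0  0  0  0  0  1  1
 p  0  0  0  0  1  1  1  1  1  1
 m  0  0  0  0  1  1  1  1  1  1
 n  0  0  0  0  1  1  1  1  1  1
 o  0  0  0  0  1  1  1  1  1  1
 k  0  0  1  1  1  1  1  1  1  1
 n  0  0  1  1  1  1  1  1  1  1

1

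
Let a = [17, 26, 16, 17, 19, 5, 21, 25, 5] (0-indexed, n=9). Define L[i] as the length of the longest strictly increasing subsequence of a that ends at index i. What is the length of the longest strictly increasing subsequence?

   i    0    1    2    3    4    5    6    7    8
a[i]   17   26   16   17   19    5   21   25    5
L[i]    1    2    1    2    3    1    4    5    1

5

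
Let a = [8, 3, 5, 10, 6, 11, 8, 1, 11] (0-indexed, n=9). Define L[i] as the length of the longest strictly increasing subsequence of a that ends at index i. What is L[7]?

   i    0    1    2    3    4    5    6    7    8
a[i]    8    3    5   10    6   11    8    1   11
L[i]    1    1    2    3    3    4    4    1    5

1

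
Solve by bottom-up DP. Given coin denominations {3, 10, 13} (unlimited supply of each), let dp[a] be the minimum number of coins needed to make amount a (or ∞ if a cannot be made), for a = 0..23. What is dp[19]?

 a  0  1  2  3  4  5  6  7  8  9 10 11 12 13 14 15 16 17 18 19 20 21 22 23
dp  0  -  -  1  -  -  2  -  -  3  1  -  4  1  -  5  2  -  6  3  2  7  4  2
(- denotes ∞ / unreachable)

3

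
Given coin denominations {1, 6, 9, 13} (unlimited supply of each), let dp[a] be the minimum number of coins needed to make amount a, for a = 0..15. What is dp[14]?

 a  0  1  2  3  4  5  6  7  8  9 10 11 12 13 14 15
dp  0  1  2  3  4  5  1  2  3  1  2  3  2  1  2  2

2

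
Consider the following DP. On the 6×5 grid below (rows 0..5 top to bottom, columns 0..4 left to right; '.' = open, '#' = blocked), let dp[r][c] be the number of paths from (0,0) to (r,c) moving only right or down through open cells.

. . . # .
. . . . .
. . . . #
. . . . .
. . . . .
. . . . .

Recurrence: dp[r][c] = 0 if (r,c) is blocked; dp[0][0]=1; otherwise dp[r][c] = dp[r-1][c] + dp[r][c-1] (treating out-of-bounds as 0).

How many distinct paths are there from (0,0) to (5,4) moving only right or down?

r\c   0   1   2   3   4
  0   1   1   1   0   0
  1   1   2   3   3   3
  2   1   3   6   9   0
  3   1   4  10  19  19
  4   1   5  15  34  53
  5   1   6  21  55 108

108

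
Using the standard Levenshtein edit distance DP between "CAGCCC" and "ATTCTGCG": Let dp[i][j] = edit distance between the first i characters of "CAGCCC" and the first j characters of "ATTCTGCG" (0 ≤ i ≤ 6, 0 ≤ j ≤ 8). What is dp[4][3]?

3

   ''  A  T  T  C  T  G  C  G
''  0  1  2  3  4  5  6  7  8
 C  1  1  2  3  3  4  5  6  7
 A  2  1  2  3  4  4  5  6  7
 G  3  2  2  3  4  5  4  5  6
 C  4  3  3  3  3  4  5  4  5
 C  5  4  4  4  3  4  5  5  5
 C  6  5  5  5  4  4  5  5  6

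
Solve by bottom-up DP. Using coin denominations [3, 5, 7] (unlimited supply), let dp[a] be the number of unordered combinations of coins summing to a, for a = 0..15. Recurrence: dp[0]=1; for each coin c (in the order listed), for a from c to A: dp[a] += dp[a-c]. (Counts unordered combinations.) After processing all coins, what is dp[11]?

1

after  coin     0     1     2     3     4     5     6     7     8     9    10    11    12    13    14    15
          3     1     0     0     1     0     0     1     0     0     1     0     0     1     0     0     1
          5     1     0     0     1     0     1     1     0     1     1     1     1     1     1     1     2
          7     1     0     0     1     0     1     1     1     1     1     2     1     2     2     2     3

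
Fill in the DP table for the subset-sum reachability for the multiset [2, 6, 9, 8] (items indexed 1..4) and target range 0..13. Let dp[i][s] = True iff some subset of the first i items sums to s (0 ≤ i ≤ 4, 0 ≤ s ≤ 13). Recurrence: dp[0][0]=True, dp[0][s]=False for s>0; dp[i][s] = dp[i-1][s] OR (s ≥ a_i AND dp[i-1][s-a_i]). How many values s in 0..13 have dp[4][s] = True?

i\s   0   1   2   3   4   5   6   7   8   9  10  11  12  13
  0   T   F   F   F   F   F   F   F   F   F   F   F   F   F
  1   T   F   T   F   F   F   F   F   F   F   F   F   F   F
  2   T   F   T   F   F   F   T   F   T   F   F   F   F   F
  3   T   F   T   F   F   F   T   F   T   T   F   T   F   F
  4   T   F   T   F   F   F   T   F   T   T   T   T   F   F

7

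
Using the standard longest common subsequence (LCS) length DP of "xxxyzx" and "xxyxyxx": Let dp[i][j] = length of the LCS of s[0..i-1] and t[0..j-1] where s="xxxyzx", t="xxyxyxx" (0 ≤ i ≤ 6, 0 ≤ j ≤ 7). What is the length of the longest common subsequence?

   ''  x  x  y  x  y  x  x
''  0  0  0  0  0  0  0  0
 x  0  1  1  1  1  1  1  1
 x  0  1  2  2  2  2  2  2
 x  0  1  2  2  3  3  3  3
 y  0  1  2  3  3  4  4  4
 z  0  1  2  3  3  4  4  4
 x  0  1  2  3  4  4  5  5

5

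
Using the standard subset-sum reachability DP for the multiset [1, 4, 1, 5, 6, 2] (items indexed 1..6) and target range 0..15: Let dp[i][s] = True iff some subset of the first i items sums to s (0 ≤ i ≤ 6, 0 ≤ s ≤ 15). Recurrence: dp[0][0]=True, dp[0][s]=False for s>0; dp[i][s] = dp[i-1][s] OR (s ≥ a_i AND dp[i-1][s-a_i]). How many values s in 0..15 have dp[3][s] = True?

6

i\s   0   1   2   3   4   5   6   7   8   9  10  11  12  13  14  15
  0   T   F   F   F   F   F   F   F   F   F   F   F   F   F   F   F
  1   T   T   F   F   F   F   F   F   F   F   F   F   F   F   F   F
  2   T   T   F   F   T   T   F   F   F   F   F   F   F   F   F   F
  3   T   T   T   F   T   T   T   F   F   F   F   F   F   F   F   F
  4   T   T   T   F   T   T   T   T   F   T   T   T   F   F   F   F
  5   T   T   T   F   T   T   T   T   T   T   T   T   T   T   F   T
  6   T   T   T   T   T   T   T   T   T   T   T   T   T   T   T   T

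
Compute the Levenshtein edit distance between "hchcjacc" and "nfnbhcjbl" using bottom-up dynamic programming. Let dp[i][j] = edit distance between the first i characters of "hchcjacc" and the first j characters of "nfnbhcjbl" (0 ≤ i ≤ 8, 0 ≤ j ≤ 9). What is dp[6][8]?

   ''  n  f  n  b  h  c  j  b  l
''  0  1  2  3  4  5  6  7  8  9
 h  1  1  2  3  4  4  5  6  7  8
 c  2  2  2  3  4  5  4  5  6  7
 h  3  3  3  3  4  4  5  5  6  7
 c  4  4  4  4  4  5  4  5  6  7
 j  5  5  5  5  5  5  5  4  5  6
 a  6  6  6  6  6  6  6  5  5  6
 c  7  7  7  7  7  7  6  6  6  6
 c  8  8  8  8  8  8  7  7  7  7

5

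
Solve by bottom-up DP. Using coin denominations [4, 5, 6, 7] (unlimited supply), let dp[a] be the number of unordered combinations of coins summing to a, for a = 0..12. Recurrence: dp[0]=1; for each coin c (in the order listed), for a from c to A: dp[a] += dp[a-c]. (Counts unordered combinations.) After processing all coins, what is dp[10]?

after  coin     0     1     2     3     4     5     6     7     8     9    10    11    12
          4     1     0     0     0     1     0     0     0     1     0     0     0     1
          5     1     0     0     0     1     1     0     0     1     1     1     0     1
          6     1     0     0     0     1     1     1     0     1     1     2     1     2
          7     1     0     0     0     1     1     1     1     1     1     2     2     3

2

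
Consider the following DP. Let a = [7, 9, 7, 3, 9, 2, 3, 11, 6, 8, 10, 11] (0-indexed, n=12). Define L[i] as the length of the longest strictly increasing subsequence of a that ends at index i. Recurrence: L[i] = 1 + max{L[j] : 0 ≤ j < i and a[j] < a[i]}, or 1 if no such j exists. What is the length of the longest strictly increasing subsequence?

6

   i    0    1    2    3    4    5    6    7    8    9   10   11
a[i]    7    9    7    3    9    2    3   11    6    8   10   11
L[i]    1    2    1    1    2    1    2    3    3    4    5    6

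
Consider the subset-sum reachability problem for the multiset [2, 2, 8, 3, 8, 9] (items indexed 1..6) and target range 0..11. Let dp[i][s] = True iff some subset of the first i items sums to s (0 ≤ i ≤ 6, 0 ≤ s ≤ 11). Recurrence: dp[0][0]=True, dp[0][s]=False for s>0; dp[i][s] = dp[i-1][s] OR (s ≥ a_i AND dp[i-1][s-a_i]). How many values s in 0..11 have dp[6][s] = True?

10

i\s   0   1   2   3   4   5   6   7   8   9  10  11
  0   T   F   F   F   F   F   F   F   F   F   F   F
  1   T   F   T   F   F   F   F   F   F   F   F   F
  2   T   F   T   F   T   F   F   F   F   F   F   F
  3   T   F   T   F   T   F   F   F   T   F   T   F
  4   T   F   T   T   T   T   F   T   T   F   T   T
  5   T   F   T   T   T   T   F   T   T   F   T   T
  6   T   F   T   T   T   T   F   T   T   T   T   T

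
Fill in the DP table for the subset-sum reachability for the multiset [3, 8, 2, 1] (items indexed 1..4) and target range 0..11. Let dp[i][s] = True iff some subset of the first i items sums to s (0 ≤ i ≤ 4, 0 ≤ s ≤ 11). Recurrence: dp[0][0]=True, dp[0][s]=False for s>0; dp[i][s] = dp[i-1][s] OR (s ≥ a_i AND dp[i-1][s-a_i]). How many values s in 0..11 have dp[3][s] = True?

7

i\s   0   1   2   3   4   5   6   7   8   9  10  11
  0   T   F   F   F   F   F   F   F   F   F   F   F
  1   T   F   F   T   F   F   F   F   F   F   F   F
  2   T   F   F   T   F   F   F   F   T   F   F   T
  3   T   F   T   T   F   T   F   F   T   F   T   T
  4   T   T   T   T   T   T   T   F   T   T   T   T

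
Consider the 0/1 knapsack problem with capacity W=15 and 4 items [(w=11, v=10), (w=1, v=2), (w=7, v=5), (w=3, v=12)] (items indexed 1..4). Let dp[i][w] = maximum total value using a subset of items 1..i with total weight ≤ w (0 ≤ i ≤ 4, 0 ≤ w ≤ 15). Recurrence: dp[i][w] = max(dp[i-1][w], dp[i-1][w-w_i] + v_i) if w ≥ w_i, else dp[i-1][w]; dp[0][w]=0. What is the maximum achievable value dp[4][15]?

i\w   0   1   2   3   4   5   6   7   8   9  10  11  12  13  14  15
  0   0   0   0   0   0   0   0   0   0   0   0   0   0   0   0   0
  1   0   0   0   0   0   0   0   0   0   0   0  10  10  10  10  10
  2   0   2   2   2   2   2   2   2   2   2   2  10  12  12  12  12
  3   0   2   2   2   2   2   2   5   7   7   7  10  12  12  12  12
  4   0   2   2  12  14  14  14  14  14  14  17  19  19  19  22  24

24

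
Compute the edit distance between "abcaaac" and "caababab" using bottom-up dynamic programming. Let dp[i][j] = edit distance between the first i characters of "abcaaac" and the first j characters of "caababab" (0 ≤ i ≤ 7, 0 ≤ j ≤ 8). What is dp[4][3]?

3

   ''  c  a  a  b  a  b  a  b
''  0  1  2  3  4  5  6  7  8
 a  1  1  1  2  3  4  5  6  7
 b  2  2  2  2  2  3  4  5  6
 c  3  2  3  3  3  3  4  5  6
 a  4  3  2  3  4  3  4  4  5
 a  5  4  3  2  3  4  4  4  5
 a  6  5  4  3  3  3  4  4  5
 c  7  6  5  4  4  4  4  5  5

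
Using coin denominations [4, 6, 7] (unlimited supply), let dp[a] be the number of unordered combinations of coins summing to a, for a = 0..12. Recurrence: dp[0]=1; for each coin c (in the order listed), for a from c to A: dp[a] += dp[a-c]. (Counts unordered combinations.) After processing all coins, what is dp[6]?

1

after  coin     0     1     2     3     4     5     6     7     8     9    10    11    12
          4     1     0     0     0     1     0     0     0     1     0     0     0     1
          6     1     0     0     0     1     0     1     0     1     0     1     0     2
          7     1     0     0     0     1     0     1     1     1     0     1     1     2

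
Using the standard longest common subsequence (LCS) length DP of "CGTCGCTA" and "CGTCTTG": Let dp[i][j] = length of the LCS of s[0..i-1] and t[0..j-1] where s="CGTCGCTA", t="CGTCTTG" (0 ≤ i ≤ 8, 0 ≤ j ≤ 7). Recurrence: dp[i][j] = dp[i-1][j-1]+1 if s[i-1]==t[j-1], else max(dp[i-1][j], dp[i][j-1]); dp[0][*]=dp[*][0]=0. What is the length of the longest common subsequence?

5

   ''  C  G  T  C  T  T  G
''  0  0  0  0  0  0  0  0
 C  0  1  1  1  1  1  1  1
 G  0  1  2  2  2  2  2  2
 T  0  1  2  3  3  3  3  3
 C  0  1  2  3  4  4  4  4
 G  0  1  2  3  4  4  4  5
 C  0  1  2  3  4  4  4  5
 T  0  1  2  3  4  5  5  5
 A  0  1  2  3  4  5  5  5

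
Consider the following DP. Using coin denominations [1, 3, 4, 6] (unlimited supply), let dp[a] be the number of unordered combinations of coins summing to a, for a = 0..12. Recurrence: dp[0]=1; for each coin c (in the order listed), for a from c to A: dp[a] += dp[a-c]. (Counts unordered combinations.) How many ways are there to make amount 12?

after  coin     0     1     2     3     4     5     6     7     8     9    10    11    12
          1     1     1     1     1     1     1     1     1     1     1     1     1     1
          3     1     1     1     2     2     2     3     3     3     4     4     4     5
          4     1     1     1     2     3     3     4     5     6     7     8     9    11
          6     1     1     1     2     3     3     5     6     7     9    11    12    16

16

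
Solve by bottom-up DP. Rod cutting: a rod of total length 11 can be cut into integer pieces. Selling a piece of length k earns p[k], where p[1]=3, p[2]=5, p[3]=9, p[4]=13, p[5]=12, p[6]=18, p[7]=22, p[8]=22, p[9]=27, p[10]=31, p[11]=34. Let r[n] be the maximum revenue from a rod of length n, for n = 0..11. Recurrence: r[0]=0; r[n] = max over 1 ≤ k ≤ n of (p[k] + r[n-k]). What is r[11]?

   n    0    1    2    3    4    5    6    7    8    9   10   11
r[n]    0    3    6    9   13   16   19   22   26   29   32   35

35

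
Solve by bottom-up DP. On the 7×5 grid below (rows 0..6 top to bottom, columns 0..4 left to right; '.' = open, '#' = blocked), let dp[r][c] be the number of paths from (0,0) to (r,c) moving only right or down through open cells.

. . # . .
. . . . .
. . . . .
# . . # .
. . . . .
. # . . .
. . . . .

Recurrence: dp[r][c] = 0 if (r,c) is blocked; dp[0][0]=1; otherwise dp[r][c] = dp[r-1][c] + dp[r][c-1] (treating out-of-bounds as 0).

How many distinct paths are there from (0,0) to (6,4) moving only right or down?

r\c   0   1   2   3   4
  0   1   1   0   0   0
  1   1   2   2   2   2
  2   1   3   5   7   9
  3   0   3   8   0   9
  4   0   3  11  11  20
  5   0   0  11  22  42
  6   0   0  11  33  75

75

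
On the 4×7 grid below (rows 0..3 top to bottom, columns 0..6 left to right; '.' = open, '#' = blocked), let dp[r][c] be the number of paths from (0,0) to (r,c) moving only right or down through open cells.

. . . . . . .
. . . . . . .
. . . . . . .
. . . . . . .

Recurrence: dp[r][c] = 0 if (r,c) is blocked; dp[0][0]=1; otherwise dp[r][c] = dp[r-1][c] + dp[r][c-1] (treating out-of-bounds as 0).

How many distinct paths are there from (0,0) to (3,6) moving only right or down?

r\c   0   1   2   3   4   5   6
  0   1   1   1   1   1   1   1
  1   1   2   3   4   5   6   7
  2   1   3   6  10  15  21  28
  3   1   4  10  20  35  56  84

84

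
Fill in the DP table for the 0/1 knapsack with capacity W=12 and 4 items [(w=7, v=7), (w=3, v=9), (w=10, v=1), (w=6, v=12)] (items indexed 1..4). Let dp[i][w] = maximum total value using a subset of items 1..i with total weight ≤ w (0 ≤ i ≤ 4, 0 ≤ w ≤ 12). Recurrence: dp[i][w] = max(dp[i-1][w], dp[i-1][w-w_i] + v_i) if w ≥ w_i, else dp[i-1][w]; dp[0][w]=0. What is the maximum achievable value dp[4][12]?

i\w   0   1   2   3   4   5   6   7   8   9  10  11  12
  0   0   0   0   0   0   0   0   0   0   0   0   0   0
  1   0   0   0   0   0   0   0   7   7   7   7   7   7
  2   0   0   0   9   9   9   9   9   9   9  16  16  16
  3   0   0   0   9   9   9   9   9   9   9  16  16  16
  4   0   0   0   9   9   9  12  12  12  21  21  21  21

21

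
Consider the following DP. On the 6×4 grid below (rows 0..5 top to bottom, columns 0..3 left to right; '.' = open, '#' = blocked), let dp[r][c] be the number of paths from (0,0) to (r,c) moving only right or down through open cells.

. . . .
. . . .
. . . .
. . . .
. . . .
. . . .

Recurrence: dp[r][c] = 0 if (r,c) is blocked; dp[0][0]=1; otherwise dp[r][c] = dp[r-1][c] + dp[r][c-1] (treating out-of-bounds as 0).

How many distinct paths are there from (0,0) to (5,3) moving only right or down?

56

r\c   0   1   2   3
  0   1   1   1   1
  1   1   2   3   4
  2   1   3   6  10
  3   1   4  10  20
  4   1   5  15  35
  5   1   6  21  56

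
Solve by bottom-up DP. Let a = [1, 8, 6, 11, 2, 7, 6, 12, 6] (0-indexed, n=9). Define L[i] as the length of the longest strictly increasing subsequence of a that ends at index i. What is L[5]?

3

   i    0    1    2    3    4    5    6    7    8
a[i]    1    8    6   11    2    7    6   12    6
L[i]    1    2    2    3    2    3    3    4    3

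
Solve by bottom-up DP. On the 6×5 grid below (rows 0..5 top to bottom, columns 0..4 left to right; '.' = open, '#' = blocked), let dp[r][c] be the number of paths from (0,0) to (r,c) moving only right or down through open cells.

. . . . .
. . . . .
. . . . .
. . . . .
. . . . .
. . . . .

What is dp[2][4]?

r\c   0   1   2   3   4
  0   1   1   1   1   1
  1   1   2   3   4   5
  2   1   3   6  10  15
  3   1   4  10  20  35
  4   1   5  15  35  70
  5   1   6  21  56 126

15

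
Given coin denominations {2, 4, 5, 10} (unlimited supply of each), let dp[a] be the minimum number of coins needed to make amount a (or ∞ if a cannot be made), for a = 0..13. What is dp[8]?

2

 a  0  1  2  3  4  5  6  7  8  9 10 11 12 13
dp  0  -  1  -  1  1  2  2  2  2  1  3  2  3
(- denotes ∞ / unreachable)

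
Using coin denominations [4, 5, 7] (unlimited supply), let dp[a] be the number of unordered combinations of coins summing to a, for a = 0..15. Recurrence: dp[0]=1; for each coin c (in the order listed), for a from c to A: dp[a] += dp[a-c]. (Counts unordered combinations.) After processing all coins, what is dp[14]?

2

after  coin     0     1     2     3     4     5     6     7     8     9    10    11    12    13    14    15
          4     1     0     0     0     1     0     0     0     1     0     0     0     1     0     0     0
          5     1     0     0     0     1     1     0     0     1     1     1     0     1     1     1     1
          7     1     0     0     0     1     1     0     1     1     1     1     1     2     1     2     2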